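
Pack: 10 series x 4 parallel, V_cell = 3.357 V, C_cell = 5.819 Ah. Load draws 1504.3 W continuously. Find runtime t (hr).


Step 1: E_pack = Ns * V_cell * Np * C_cell = 10 * 3.357 * 4 * 5.819 = 781.38 Wh
Step 2: t = E_pack / P = 781.38 / 1504.3 = 0.5194 hr

0.5194 hr


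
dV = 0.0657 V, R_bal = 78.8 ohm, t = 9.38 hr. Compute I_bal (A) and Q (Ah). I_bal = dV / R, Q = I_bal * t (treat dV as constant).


I_bal = dV / R = 0.0657 / 78.8 = 8.3376e-04 A
Q = I_bal * t = 8.3376e-04 * 9.38 = 0.007821 Ah

I=8.3376e-04 A, Q=0.007821 Ah


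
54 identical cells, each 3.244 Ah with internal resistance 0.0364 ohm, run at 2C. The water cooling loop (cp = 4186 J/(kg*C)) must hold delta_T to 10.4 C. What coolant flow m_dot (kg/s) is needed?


Step 1: I = 2 * 3.244 = 6.488 A
Step 2: Q_cell = I^2 * R = 6.488^2 * 0.0364 = 1.5322 W
Step 3: Q_total = 54 * 1.5322 = 82.739 W
Step 4: m_dot = Q_total / (cp * dT) = 82.739 / (4186 * 10.4) = 0.001901 kg/s

0.001901 kg/s


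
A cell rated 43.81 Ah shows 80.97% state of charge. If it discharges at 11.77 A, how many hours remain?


Step 1: remaining = SOC/100 * C_total = 80.97/100 * 43.81 = 35.473 Ah
Step 2: t = remaining / I = 35.473 / 11.77 = 3.014 hr

3.014 hr


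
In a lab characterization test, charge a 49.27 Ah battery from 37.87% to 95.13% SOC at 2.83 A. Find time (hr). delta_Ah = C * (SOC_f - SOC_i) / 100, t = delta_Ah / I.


Step 1: dSOC = 95.13% - 37.87% = 57.26%
Step 2: delta_Ah = 49.27 * 57.26 / 100 = 28.212 Ah
Step 3: t = 28.212 / 2.83 = 9.969 hr

9.969 hr


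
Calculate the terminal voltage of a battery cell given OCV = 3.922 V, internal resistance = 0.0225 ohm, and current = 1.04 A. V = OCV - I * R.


IR drop = 1.04 * 0.0225 = 0.0234 V
V = 3.922 - 0.0234 = 3.899 V

3.899 V


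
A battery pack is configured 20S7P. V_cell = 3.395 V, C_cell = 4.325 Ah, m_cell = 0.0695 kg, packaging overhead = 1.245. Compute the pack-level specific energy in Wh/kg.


Step 1: V_pack = 20 * 3.395 = 67.9 V
Step 2: C_pack = 7 * 4.325 = 30.275 Ah
Step 3: E_pack = V_pack * C_pack = 67.9 * 30.275 = 2055.7 Wh
Step 4: m_pack = 20 * 7 * 0.0695 * 1.245 = 12.114 kg
Step 5: ED = E_pack / m_pack = 2055.7 / 12.114 = 169.7 Wh/kg

169.7 Wh/kg


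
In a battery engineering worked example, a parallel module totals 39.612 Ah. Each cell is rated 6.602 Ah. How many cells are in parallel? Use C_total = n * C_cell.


n = C_total / C_cell = 39.612 / 6.602 = 6

6


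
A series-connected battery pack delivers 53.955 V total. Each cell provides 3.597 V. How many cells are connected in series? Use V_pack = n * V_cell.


Rearranging: n = V_pack / V_cell = 53.955 / 3.597 = 15 cells

15


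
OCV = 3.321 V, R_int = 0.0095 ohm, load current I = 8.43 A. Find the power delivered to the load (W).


Step 1: V_terminal = OCV - I*R = 3.321 - 8.43 * 0.0095 = 3.2409 V
Step 2: P_out = V_terminal * I = 3.2409 * 8.43 = 27.32 W

27.32 W


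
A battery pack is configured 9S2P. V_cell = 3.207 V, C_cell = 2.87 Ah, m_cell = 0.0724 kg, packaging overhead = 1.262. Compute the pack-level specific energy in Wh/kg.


Step 1: V_pack = 9 * 3.207 = 28.863 V
Step 2: C_pack = 2 * 2.87 = 5.74 Ah
Step 3: E_pack = V_pack * C_pack = 28.863 * 5.74 = 165.67 Wh
Step 4: m_pack = 9 * 2 * 0.0724 * 1.262 = 1.6446 kg
Step 5: ED = E_pack / m_pack = 165.67 / 1.6446 = 100.7 Wh/kg

100.7 Wh/kg


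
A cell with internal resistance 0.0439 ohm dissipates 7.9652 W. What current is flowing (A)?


I = sqrt(Q / R) = sqrt(7.9652 / 0.0439) = sqrt(181.44) = 13.47 A

13.47 A


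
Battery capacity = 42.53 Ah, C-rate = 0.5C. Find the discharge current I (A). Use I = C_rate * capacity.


At 0.5C: I = 0.5 * 42.53 Ah = 21.265 A

21.265 A


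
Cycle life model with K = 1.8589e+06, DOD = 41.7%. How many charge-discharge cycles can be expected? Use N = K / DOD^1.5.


Step 1: DOD^1.5 = 41.7^1.5 = 269.28
Step 2: N = 1.8589e+06 / 269.28 = 6903 cycles

6903 cycles


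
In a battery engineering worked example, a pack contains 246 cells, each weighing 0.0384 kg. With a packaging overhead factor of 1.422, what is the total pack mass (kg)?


Cell mass sum = 246 * 0.0384 = 9.4464 kg
With overhead 1.422: m_pack = 9.4464 * 1.422 = 13.43 kg

13.43 kg


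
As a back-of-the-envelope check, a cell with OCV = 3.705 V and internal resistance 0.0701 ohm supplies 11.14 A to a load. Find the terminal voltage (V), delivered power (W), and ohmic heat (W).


Step 1: V_terminal = OCV - I*R = 3.705 - 11.14 * 0.0701 = 2.9241 V
Step 2: P_out = V_terminal * I = 2.9241 * 11.14 = 32.57 W
Step 3: Q = I^2 * R = 11.14^2 * 0.0701 = 8.699 W

V=2.9241 V, P=32.57 W, Q=8.699 W


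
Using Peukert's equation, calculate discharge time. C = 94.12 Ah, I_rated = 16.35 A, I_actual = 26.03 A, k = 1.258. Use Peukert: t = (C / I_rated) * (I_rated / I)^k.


Step 1: t_rated = C / I_rated = 94.12 / 16.35 = 5.7566 hr
Step 2: ratio = 16.35 / 26.03 = 0.62812
Step 3: ratio^k = 0.62812^1.258 = 0.55711
Step 4: t = t_rated * ratio^k = 5.7566 * 0.55711 = 3.207 hr

3.207 hr


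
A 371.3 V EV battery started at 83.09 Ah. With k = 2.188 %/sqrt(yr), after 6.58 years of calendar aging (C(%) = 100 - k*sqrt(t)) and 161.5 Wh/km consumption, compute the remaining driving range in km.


Step 1: capacity retention = 100 - 2.188 * sqrt(6.58) = 100 - 2.188 * 2.5652 = 94.387%
Step 2: C_now = 83.09 * 94.387/100 = 78.426 Ah
Step 3: E_pack = V * C_now = 371.3 * 78.426 = 29120 Wh
Step 4: range = E_pack / consumption = 29120 / 161.5 = 180.3 km

180.3 km


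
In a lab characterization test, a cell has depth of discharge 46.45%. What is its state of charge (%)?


SOC = 100 - DOD = 100 - 46.45 = 53.55%

53.55%


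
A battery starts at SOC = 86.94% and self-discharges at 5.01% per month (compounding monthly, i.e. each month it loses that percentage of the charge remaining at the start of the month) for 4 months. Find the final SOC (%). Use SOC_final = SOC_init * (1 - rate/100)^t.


decay = (1 - 5.01/100)^4 = 0.81416
SOC_final = 86.94 * 0.81416 = 70.78%

70.78%


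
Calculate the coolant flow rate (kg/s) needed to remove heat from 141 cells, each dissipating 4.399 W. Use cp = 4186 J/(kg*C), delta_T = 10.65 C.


Q_total = 141 * 4.399 = 620.26 W
m_dot = Q_total / (cp * dT) = 620.26 / (4186 * 10.65) = 0.01391 kg/s

0.01391 kg/s


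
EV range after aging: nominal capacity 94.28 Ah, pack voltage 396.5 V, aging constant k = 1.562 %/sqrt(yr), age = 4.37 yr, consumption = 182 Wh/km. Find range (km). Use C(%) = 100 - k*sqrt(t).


Step 1: capacity retention = 100 - 1.562 * sqrt(4.37) = 100 - 1.562 * 2.0905 = 96.735%
Step 2: C_now = 94.28 * 96.735/100 = 91.202 Ah
Step 3: E_pack = V * C_now = 396.5 * 91.202 = 36162 Wh
Step 4: range = E_pack / consumption = 36162 / 182 = 198.7 km

198.7 km


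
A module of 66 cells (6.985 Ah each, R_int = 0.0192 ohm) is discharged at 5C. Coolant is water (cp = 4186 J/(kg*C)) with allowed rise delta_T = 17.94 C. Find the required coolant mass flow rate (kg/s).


Step 1: I = 5 * 6.985 = 34.925 A
Step 2: Q_cell = I^2 * R = 34.925^2 * 0.0192 = 23.419 W
Step 3: Q_total = 66 * 23.419 = 1545.7 W
Step 4: m_dot = Q_total / (cp * dT) = 1545.7 / (4186 * 17.94) = 0.02058 kg/s

0.02058 kg/s


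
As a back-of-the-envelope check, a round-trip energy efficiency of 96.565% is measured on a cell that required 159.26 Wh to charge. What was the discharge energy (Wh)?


E_dis = eta/100 * E_chg = 96.565/100 * 159.26 = 153.8 Wh

153.8 Wh


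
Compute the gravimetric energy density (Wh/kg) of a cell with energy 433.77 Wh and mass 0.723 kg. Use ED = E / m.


ED = E / m = 433.77 / 0.723 = 600.0 Wh/kg

600.0 Wh/kg


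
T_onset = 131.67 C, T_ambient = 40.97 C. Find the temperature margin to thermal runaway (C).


margin = T_onset - T_ambient = 131.67 - 40.97 = 90.7 C

90.7 C


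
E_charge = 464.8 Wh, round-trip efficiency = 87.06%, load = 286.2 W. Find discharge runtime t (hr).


Step 1: E_discharge = eta/100 * E_charge = 87.06/100 * 464.8 = 404.65 Wh
Step 2: t = E_discharge / P = 404.65 / 286.2 = 1.414 hr

1.414 hr


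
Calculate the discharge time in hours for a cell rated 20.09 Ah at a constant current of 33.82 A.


t = capacity / current = 20.09 / 33.82 = 0.5940 hr

0.5940 hr


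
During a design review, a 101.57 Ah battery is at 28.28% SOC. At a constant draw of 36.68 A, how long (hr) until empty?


Step 1: remaining = SOC/100 * C_total = 28.28/100 * 101.57 = 28.724 Ah
Step 2: t = remaining / I = 28.724 / 36.68 = 0.7831 hr

0.7831 hr


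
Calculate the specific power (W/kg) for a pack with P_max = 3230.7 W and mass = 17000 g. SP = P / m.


Convert: m = 17000 g = 17 kg
SP = P / m = 3230.7 / 17 = 190.0 W/kg

190.0 W/kg


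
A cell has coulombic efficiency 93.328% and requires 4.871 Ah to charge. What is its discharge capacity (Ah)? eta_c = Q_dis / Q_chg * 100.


Q_dis = eta/100 * Q_chg = 93.328/100 * 4.871 = 4.546 Ah

4.546 Ah


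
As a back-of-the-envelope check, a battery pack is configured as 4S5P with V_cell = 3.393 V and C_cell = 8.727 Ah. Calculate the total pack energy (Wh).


E = Ns * Vcell * Np * Ccell = 4 * 3.393 * 5 * 8.727 = 592.2 Wh

592.2 Wh


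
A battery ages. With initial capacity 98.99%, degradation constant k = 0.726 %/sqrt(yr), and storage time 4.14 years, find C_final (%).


sqrt(t) = sqrt(4.14) = 2.0347
C_final = 98.99 - 0.726 * 2.0347 = 97.51%

97.51%


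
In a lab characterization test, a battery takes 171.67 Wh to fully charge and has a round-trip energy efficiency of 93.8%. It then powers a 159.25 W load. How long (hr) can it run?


Step 1: E_discharge = eta/100 * E_charge = 93.8/100 * 171.67 = 161.03 Wh
Step 2: t = E_discharge / P = 161.03 / 159.25 = 1.011 hr

1.011 hr


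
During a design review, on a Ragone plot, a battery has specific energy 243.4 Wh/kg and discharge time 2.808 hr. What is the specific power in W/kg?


P_specific = E / t = 243.4 / 2.808 = 86.68 W/kg

86.68 W/kg


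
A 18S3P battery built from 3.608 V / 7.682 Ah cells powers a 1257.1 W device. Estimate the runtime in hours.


Step 1: E_pack = Ns * V_cell * Np * C_cell = 18 * 3.608 * 3 * 7.682 = 1496.7 Wh
Step 2: t = E_pack / P = 1496.7 / 1257.1 = 1.191 hr

1.191 hr


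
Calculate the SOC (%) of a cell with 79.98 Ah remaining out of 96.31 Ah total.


SOC = (remaining / total) * 100 = (79.98 / 96.31) * 100 = 83.04%

83.04%


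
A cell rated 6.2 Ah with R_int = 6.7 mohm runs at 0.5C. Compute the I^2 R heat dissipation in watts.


Convert: R = 6.7 mohm = 0.0067 ohm
Step 1: I = C_rate * capacity = 0.5 * 6.2 = 3.1 A
Step 2: Q = I^2 * R = 3.1^2 * 0.0067 = 9.61 * 0.0067 = 0.06439 W

0.06439 W


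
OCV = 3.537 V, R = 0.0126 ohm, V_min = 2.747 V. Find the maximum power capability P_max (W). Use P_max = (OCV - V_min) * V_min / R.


P_max = (OCV - V_min) * V_min / R = (3.537 - 2.747) * 2.747 / 0.0126 = 0.79 * 2.747 / 0.0126 = 172.2 W

172.2 W


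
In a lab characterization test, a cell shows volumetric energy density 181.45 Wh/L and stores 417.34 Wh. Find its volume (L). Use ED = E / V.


V = E / ED = 417.34 / 181.45 = 2.300 L

2.300 L


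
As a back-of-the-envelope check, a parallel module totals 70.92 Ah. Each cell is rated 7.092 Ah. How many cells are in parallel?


n = C_total / C_cell = 70.92 / 7.092 = 10

10


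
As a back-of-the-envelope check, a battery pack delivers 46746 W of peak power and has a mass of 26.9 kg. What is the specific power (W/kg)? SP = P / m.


Specific power = 46746 W / 26.9 kg = 1738 W/kg

1738 W/kg


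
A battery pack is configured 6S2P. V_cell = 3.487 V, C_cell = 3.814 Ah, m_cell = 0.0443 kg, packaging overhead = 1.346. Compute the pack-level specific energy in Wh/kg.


Step 1: V_pack = 6 * 3.487 = 20.922 V
Step 2: C_pack = 2 * 3.814 = 7.628 Ah
Step 3: E_pack = V_pack * C_pack = 20.922 * 7.628 = 159.59 Wh
Step 4: m_pack = 6 * 2 * 0.0443 * 1.346 = 0.71553 kg
Step 5: ED = E_pack / m_pack = 159.59 / 0.71553 = 223.0 Wh/kg

223.0 Wh/kg


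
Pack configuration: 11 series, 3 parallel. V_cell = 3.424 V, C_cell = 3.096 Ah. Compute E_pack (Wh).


E = Ns * Vcell * Np * Ccell = 11 * 3.424 * 3 * 3.096 = 349.8 Wh

349.8 Wh


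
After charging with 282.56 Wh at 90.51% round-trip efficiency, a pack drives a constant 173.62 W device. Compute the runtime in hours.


Step 1: E_discharge = eta/100 * E_charge = 90.51/100 * 282.56 = 255.75 Wh
Step 2: t = E_discharge / P = 255.75 / 173.62 = 1.473 hr

1.473 hr


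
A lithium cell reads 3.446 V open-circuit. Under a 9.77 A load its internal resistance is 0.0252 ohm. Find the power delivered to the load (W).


Step 1: V_terminal = OCV - I*R = 3.446 - 9.77 * 0.0252 = 3.1998 V
Step 2: P_out = V_terminal * I = 3.1998 * 9.77 = 31.26 W

31.26 W


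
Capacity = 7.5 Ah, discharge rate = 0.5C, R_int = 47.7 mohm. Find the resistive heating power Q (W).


Convert: R = 47.7 mohm = 0.0477 ohm
Step 1: I = C_rate * capacity = 0.5 * 7.5 = 3.75 A
Step 2: Q = I^2 * R = 3.75^2 * 0.0477 = 14.063 * 0.0477 = 0.6708 W

0.6708 W


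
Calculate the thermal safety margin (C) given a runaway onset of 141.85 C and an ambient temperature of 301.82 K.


Convert: T_ambient = 301.82 K = 28.67 C
margin = 141.85 - 28.67 = 113.18 C

113.18 C


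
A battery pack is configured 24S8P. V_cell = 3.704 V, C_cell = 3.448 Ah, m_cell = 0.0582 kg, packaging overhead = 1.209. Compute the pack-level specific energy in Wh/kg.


Step 1: V_pack = 24 * 3.704 = 88.896 V
Step 2: C_pack = 8 * 3.448 = 27.584 Ah
Step 3: E_pack = V_pack * C_pack = 88.896 * 27.584 = 2452.1 Wh
Step 4: m_pack = 24 * 8 * 0.0582 * 1.209 = 13.51 kg
Step 5: ED = E_pack / m_pack = 2452.1 / 13.51 = 181.5 Wh/kg

181.5 Wh/kg


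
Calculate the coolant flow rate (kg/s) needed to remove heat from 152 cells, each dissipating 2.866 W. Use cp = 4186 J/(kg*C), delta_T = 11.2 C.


Q_total = 152 * 2.866 = 435.63 W
m_dot = Q_total / (cp * dT) = 435.63 / (4186 * 11.2) = 0.009292 kg/s

0.009292 kg/s


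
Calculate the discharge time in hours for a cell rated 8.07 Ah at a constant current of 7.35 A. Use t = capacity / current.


t = capacity / current = 8.07 / 7.35 = 1.098 hr

1.098 hr


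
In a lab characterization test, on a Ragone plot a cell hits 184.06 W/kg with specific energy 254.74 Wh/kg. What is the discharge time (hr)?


t = E / P = 254.74 / 184.06 = 1.384 hr

1.384 hr


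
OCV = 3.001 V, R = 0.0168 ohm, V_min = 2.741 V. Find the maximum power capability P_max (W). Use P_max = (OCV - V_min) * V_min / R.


dV = OCV - V_min = 0.26 V (so I_max = dV / R)
P_max = dV * V_min / R = 0.26 * 2.741 / 0.0168 = 42.42 W

42.42 W


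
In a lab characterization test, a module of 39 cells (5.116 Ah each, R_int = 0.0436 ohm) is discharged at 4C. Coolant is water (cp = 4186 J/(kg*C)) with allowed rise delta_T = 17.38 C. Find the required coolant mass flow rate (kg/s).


Step 1: I = 4 * 5.116 = 20.464 A
Step 2: Q_cell = I^2 * R = 20.464^2 * 0.0436 = 18.259 W
Step 3: Q_total = 39 * 18.259 = 712.1 W
Step 4: m_dot = Q_total / (cp * dT) = 712.1 / (4186 * 17.38) = 0.009788 kg/s

0.009788 kg/s


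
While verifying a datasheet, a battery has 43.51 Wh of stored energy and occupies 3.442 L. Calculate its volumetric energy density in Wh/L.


Volumetric ED = 43.51 Wh / 3.442 L = 12.64 Wh/L

12.64 Wh/L


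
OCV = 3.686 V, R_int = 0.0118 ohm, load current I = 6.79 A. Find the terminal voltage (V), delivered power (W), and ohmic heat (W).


Step 1: V_terminal = OCV - I*R = 3.686 - 6.79 * 0.0118 = 3.6059 V
Step 2: P_out = V_terminal * I = 3.6059 * 6.79 = 24.48 W
Step 3: Q = I^2 * R = 6.79^2 * 0.0118 = 0.5440 W

V=3.6059 V, P=24.48 W, Q=0.5440 W


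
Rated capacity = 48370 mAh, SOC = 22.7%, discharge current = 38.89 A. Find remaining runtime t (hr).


Convert: C_total = 48370 mAh = 48.37 Ah
Step 1: remaining = SOC/100 * C_total = 22.7/100 * 48.37 = 10.98 Ah
Step 2: t = remaining / I = 10.98 / 38.89 = 0.2823 hr

0.2823 hr


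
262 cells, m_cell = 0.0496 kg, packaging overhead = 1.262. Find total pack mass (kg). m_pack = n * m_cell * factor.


Cell mass sum = 262 * 0.0496 = 12.995 kg
With overhead 1.262: m_pack = 12.995 * 1.262 = 16.40 kg

16.40 kg


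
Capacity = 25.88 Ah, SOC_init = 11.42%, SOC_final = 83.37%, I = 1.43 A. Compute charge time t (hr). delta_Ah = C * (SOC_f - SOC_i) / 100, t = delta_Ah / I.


delta_Ah = 25.88 * (83.37 - 11.42) / 100 = 18.621 Ah
t = delta_Ah / I = 18.621 / 1.43 = 13.02 hr

13.02 hr


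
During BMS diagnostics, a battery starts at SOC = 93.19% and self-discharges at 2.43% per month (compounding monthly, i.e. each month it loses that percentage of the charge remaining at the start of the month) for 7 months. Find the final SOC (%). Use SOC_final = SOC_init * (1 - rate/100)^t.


decay = (1 - 2.43/100)^7 = 0.84181
SOC_final = 93.19 * 0.84181 = 78.45%

78.45%


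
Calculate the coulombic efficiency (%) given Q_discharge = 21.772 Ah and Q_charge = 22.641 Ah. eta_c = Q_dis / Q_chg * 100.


eta_c = Q_dis / Q_chg * 100 = 21.772 / 22.641 * 100 = 96.16%

96.16%


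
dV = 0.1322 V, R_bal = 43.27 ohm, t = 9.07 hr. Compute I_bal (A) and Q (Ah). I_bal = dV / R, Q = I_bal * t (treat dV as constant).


First, Ohm's law: I_bal = 0.1322 V / 43.27 ohm = 0.0030552 A
Then Q = I * t = 0.0030552 A * 9.07 hr = 0.02771 Ah

I=0.0030552 A, Q=0.02771 Ah


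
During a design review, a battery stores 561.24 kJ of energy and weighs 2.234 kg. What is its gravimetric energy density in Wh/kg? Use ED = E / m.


Convert: E = 561.24 kJ = 155.9 Wh
ED = E / m = 155.9 / 2.234 = 69.79 Wh/kg

69.79 Wh/kg


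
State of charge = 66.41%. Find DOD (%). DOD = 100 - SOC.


DOD = 100 - SOC = 100 - 66.41 = 33.59%

33.59%


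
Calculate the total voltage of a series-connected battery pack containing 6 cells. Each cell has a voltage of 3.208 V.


With 6 cells in series at 3.208 V each, V_pack = 19.248 V

19.248 V


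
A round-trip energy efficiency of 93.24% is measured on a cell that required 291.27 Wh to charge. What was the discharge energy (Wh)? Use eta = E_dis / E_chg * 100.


E_dis = eta/100 * E_chg = 93.24/100 * 291.27 = 271.6 Wh

271.6 Wh


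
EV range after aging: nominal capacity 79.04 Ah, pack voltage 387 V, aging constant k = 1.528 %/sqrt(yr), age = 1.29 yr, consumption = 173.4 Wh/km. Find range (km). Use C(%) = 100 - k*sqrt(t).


Step 1: capacity retention = 100 - 1.528 * sqrt(1.29) = 100 - 1.528 * 1.1358 = 98.264%
Step 2: C_now = 79.04 * 98.264/100 = 77.668 Ah
Step 3: E_pack = V * C_now = 387 * 77.668 = 30058 Wh
Step 4: range = E_pack / consumption = 30058 / 173.4 = 173.3 km

173.3 km


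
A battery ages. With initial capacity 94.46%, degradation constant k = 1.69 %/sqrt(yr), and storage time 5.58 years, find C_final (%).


sqrt(t) = sqrt(5.58) = 2.3622
C_final = 94.46 - 1.69 * 2.3622 = 90.47%

90.47%


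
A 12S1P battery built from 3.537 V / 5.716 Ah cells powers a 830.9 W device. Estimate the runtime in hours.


Step 1: E_pack = Ns * V_cell * Np * C_cell = 12 * 3.537 * 1 * 5.716 = 242.61 Wh
Step 2: t = E_pack / P = 242.61 / 830.9 = 0.2920 hr

0.2920 hr


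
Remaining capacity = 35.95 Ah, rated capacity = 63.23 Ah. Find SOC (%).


SOC% = 35.95 / 63.23 * 100 = 56.86%

56.86%


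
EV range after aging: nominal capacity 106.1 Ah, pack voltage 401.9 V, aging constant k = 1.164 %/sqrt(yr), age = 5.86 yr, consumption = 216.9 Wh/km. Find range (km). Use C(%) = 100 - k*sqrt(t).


Step 1: capacity retention = 100 - 1.164 * sqrt(5.86) = 100 - 1.164 * 2.4207 = 97.182%
Step 2: C_now = 106.1 * 97.182/100 = 103.11 Ah
Step 3: E_pack = V * C_now = 401.9 * 103.11 = 41440 Wh
Step 4: range = E_pack / consumption = 41440 / 216.9 = 191.1 km

191.1 km


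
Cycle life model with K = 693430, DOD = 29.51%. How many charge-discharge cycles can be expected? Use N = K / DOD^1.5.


Step 1: DOD^1.5 = 29.51^1.5 = 160.31
Step 2: N = 693430 / 160.31 = 4326 cycles

4326 cycles


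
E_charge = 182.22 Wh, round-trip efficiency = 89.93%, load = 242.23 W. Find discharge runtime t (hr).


Step 1: E_discharge = eta/100 * E_charge = 89.93/100 * 182.22 = 163.87 Wh
Step 2: t = E_discharge / P = 163.87 / 242.23 = 0.6765 hr

0.6765 hr


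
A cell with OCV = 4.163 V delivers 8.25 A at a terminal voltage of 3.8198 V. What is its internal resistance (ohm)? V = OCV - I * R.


R = (OCV - V) / I = (4.163 - 3.8198) / 8.25 = 0.04160 ohm

0.04160 ohm


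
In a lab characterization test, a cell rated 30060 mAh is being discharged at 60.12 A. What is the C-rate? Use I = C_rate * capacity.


Convert: capacity = 30060 mAh = 30.06 Ah
Rearranging: C_rate = 60.12 / 30.06 = 2C

2C


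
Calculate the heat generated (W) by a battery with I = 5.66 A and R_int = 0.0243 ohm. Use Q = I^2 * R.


Q = I^2 * R = 5.66^2 * 0.0243 = 0.7785 W

0.7785 W


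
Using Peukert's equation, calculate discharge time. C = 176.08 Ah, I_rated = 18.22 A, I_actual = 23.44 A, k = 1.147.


t_rated = C / I_rated = 176.08 / 18.22 = 9.6641 hr
(I_rated/I)^k = (0.7773)^1.147 = 0.74904
t = t_rated * (I_rated/I)^k = 9.6641 * 0.74904 = 7.239 hr

7.239 hr


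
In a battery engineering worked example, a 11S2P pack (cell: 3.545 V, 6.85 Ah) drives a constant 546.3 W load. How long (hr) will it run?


Step 1: E_pack = Ns * V_cell * Np * C_cell = 11 * 3.545 * 2 * 6.85 = 534.23 Wh
Step 2: t = E_pack / P = 534.23 / 546.3 = 0.9779 hr

0.9779 hr


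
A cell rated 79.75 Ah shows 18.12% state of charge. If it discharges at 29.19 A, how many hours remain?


Step 1: remaining = SOC/100 * C_total = 18.12/100 * 79.75 = 14.451 Ah
Step 2: t = remaining / I = 14.451 / 29.19 = 0.4951 hr

0.4951 hr


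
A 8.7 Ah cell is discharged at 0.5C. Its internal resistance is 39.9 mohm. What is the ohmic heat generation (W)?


Convert: R = 39.9 mohm = 0.0399 ohm
Step 1: I = C_rate * capacity = 0.5 * 8.7 = 4.35 A
Step 2: Q = I^2 * R = 4.35^2 * 0.0399 = 18.923 * 0.0399 = 0.7550 W

0.7550 W


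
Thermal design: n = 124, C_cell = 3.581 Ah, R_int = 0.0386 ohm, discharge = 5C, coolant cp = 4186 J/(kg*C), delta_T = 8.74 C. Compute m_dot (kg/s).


Step 1: I = 5 * 3.581 = 17.905 A
Step 2: Q_cell = I^2 * R = 17.905^2 * 0.0386 = 12.375 W
Step 3: Q_total = 124 * 12.375 = 1534.5 W
Step 4: m_dot = Q_total / (cp * dT) = 1534.5 / (4186 * 8.74) = 0.04194 kg/s

0.04194 kg/s


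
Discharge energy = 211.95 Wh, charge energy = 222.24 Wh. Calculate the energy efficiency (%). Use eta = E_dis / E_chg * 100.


Round-trip efficiency = 211.95/222.24 * 100% = 95.37%

95.37%


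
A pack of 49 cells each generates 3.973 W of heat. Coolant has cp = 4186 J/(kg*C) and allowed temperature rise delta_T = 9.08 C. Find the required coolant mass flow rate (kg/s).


Step 1: Total heat Q = 49 * 3.973 W = 194.68 W
Step 2: denom = cp * dT = 4186 * 9.08 = 38009
Step 3: m_dot = 194.68 / 38009 = 0.005122 kg/s

0.005122 kg/s


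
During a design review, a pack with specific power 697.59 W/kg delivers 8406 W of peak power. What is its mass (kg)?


m = P / SP = 8406 / 697.59 = 12.05 kg

12.05 kg


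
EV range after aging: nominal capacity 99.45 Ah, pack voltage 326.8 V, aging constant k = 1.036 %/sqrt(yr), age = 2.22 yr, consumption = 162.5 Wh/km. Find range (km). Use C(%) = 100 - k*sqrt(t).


Step 1: capacity retention = 100 - 1.036 * sqrt(2.22) = 100 - 1.036 * 1.49 = 98.456%
Step 2: C_now = 99.45 * 98.456/100 = 97.914 Ah
Step 3: E_pack = V * C_now = 326.8 * 97.914 = 31998 Wh
Step 4: range = E_pack / consumption = 31998 / 162.5 = 196.9 km

196.9 km


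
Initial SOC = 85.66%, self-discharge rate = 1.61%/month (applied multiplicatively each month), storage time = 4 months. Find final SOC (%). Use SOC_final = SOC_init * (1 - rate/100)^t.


decay = (1 - 1.61/100)^4 = 0.93714
SOC_final = 85.66 * 0.93714 = 80.28%

80.28%


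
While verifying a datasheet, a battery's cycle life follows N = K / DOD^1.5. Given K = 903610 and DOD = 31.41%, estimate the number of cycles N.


DOD^1.5 = 176.04
N = K / DOD^1.5 = 903610 / 176.04 = 5133

5133 cycles


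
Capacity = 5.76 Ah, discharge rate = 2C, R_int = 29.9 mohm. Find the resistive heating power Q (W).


Convert: R = 29.9 mohm = 0.0299 ohm
Step 1: I = C_rate * capacity = 2 * 5.76 = 11.52 A
Step 2: Q = I^2 * R = 11.52^2 * 0.0299 = 132.71 * 0.0299 = 3.968 W

3.968 W


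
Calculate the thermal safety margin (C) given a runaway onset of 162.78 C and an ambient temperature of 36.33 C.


Safety margin = 162.78 C - 36.33 C = 126.45 C

126.45 C


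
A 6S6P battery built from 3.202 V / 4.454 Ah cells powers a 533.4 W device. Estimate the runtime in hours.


Step 1: E_pack = Ns * V_cell * Np * C_cell = 6 * 3.202 * 6 * 4.454 = 513.42 Wh
Step 2: t = E_pack / P = 513.42 / 533.4 = 0.9625 hr

0.9625 hr


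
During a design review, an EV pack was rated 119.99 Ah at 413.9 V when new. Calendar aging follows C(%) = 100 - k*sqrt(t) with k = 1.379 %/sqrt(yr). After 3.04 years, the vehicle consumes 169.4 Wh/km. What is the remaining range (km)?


Step 1: capacity retention = 100 - 1.379 * sqrt(3.04) = 100 - 1.379 * 1.7436 = 97.596%
Step 2: C_now = 119.99 * 97.596/100 = 117.11 Ah
Step 3: E_pack = V * C_now = 413.9 * 117.11 = 48472 Wh
Step 4: range = E_pack / consumption = 48472 / 169.4 = 286.1 km

286.1 km


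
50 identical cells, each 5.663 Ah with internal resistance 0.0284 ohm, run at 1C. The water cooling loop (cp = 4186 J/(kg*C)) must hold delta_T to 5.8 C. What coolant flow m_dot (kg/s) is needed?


Step 1: I = 1 * 5.663 = 5.663 A
Step 2: Q_cell = I^2 * R = 5.663^2 * 0.0284 = 0.91078 W
Step 3: Q_total = 50 * 0.91078 = 45.539 W
Step 4: m_dot = Q_total / (cp * dT) = 45.539 / (4186 * 5.8) = 0.001876 kg/s

0.001876 kg/s


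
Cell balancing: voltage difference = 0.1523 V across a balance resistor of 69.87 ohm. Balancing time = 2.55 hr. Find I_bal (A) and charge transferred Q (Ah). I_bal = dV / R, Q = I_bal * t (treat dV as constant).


First, Ohm's law: I_bal = 0.1523 V / 69.87 ohm = 0.0021798 A
Then Q = I * t = 0.0021798 A * 2.55 hr = 0.005558 Ah

I=0.0021798 A, Q=0.005558 Ah


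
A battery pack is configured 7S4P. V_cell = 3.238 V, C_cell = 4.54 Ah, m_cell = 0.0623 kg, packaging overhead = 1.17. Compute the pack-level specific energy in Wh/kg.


Step 1: V_pack = 7 * 3.238 = 22.666 V
Step 2: C_pack = 4 * 4.54 = 18.16 Ah
Step 3: E_pack = V_pack * C_pack = 22.666 * 18.16 = 411.61 Wh
Step 4: m_pack = 7 * 4 * 0.0623 * 1.17 = 2.0409 kg
Step 5: ED = E_pack / m_pack = 411.61 / 2.0409 = 201.7 Wh/kg

201.7 Wh/kg


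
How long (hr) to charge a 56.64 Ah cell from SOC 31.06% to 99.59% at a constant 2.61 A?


delta_Ah = 56.64 * (99.59 - 31.06) / 100 = 38.815 Ah
t = delta_Ah / I = 38.815 / 2.61 = 14.87 hr

14.87 hr


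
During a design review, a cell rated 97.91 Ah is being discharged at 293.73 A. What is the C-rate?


Rearranging: C_rate = 293.73 / 97.91 = 3C

3C


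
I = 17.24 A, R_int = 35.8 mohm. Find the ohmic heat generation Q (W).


Convert: R = 35.8 mohm = 0.0358 ohm
Q = I^2 * R = 17.24^2 * 0.0358 = 10.64 W

10.64 W


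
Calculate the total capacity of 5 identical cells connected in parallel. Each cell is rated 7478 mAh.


Convert: C_cell = 7478 mAh = 7.478 Ah
C_total = 5 * 7.478 = 37.39 Ah

37.39 Ah


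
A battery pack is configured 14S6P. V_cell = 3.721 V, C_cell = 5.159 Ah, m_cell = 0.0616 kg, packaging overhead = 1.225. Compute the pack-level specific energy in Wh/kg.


Step 1: V_pack = 14 * 3.721 = 52.094 V
Step 2: C_pack = 6 * 5.159 = 30.954 Ah
Step 3: E_pack = V_pack * C_pack = 52.094 * 30.954 = 1612.5 Wh
Step 4: m_pack = 14 * 6 * 0.0616 * 1.225 = 6.3386 kg
Step 5: ED = E_pack / m_pack = 1612.5 / 6.3386 = 254.4 Wh/kg

254.4 Wh/kg


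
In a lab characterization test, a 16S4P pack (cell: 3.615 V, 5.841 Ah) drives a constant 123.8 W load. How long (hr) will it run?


Step 1: E_pack = Ns * V_cell * Np * C_cell = 16 * 3.615 * 4 * 5.841 = 1351.4 Wh
Step 2: t = E_pack / P = 1351.4 / 123.8 = 10.92 hr

10.92 hr


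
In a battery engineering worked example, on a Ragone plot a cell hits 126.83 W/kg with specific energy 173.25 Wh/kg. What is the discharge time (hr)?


t = E / P = 173.25 / 126.83 = 1.366 hr

1.366 hr


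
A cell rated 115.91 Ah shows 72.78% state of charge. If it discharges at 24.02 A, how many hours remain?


Step 1: remaining = SOC/100 * C_total = 72.78/100 * 115.91 = 84.359 Ah
Step 2: t = remaining / I = 84.359 / 24.02 = 3.512 hr

3.512 hr


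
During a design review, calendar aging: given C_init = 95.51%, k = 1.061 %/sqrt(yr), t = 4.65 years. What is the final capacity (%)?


sqrt(t) = sqrt(4.65) = 2.1564
C_final = 95.51 - 1.061 * 2.1564 = 93.22%

93.22%


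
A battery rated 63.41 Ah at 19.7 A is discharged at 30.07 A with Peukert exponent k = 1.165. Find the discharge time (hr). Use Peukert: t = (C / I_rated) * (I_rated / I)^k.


Step 1: t_rated = C / I_rated = 63.41 / 19.7 = 3.2188 hr
Step 2: ratio = 19.7 / 30.07 = 0.65514
Step 3: ratio^k = 0.65514^1.165 = 0.61098
Step 4: t = t_rated * ratio^k = 3.2188 * 0.61098 = 1.967 hr

1.967 hr


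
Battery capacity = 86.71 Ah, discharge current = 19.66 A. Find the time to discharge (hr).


t = capacity / current = 86.71 / 19.66 = 4.410 hr

4.410 hr


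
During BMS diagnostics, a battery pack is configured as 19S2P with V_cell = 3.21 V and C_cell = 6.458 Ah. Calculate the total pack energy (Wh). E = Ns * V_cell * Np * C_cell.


E = Ns * Vcell * Np * Ccell = 19 * 3.21 * 2 * 6.458 = 787.7 Wh

787.7 Wh


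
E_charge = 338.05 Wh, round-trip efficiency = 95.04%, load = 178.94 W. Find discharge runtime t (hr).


Step 1: E_discharge = eta/100 * E_charge = 95.04/100 * 338.05 = 321.28 Wh
Step 2: t = E_discharge / P = 321.28 / 178.94 = 1.795 hr

1.795 hr


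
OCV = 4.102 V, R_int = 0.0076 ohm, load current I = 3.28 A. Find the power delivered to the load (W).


Step 1: V_terminal = OCV - I*R = 4.102 - 3.28 * 0.0076 = 4.0771 V
Step 2: P_out = V_terminal * I = 4.0771 * 3.28 = 13.37 W

13.37 W


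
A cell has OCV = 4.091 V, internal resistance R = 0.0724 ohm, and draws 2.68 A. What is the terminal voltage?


V = OCV - I*R = 4.091 - 2.68 * 0.0724 = 3.897 V

3.897 V


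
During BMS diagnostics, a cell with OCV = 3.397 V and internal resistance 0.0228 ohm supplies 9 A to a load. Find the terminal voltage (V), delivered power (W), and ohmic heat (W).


Step 1: V_terminal = OCV - I*R = 3.397 - 9 * 0.0228 = 3.1918 V
Step 2: P_out = V_terminal * I = 3.1918 * 9 = 28.73 W
Step 3: Q = I^2 * R = 9^2 * 0.0228 = 1.847 W

V=3.1918 V, P=28.73 W, Q=1.847 W


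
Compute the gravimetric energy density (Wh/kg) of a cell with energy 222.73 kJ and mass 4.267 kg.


Convert: E = 222.73 kJ = 61.869 Wh
ED = E / m = 61.869 / 4.267 = 14.50 Wh/kg

14.50 Wh/kg


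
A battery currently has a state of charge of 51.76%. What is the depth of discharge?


Complement of SOC: DOD = 100% - 51.76% = 48.24%

48.24%


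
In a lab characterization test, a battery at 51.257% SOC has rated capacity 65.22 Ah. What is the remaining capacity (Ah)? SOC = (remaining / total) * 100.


remaining = SOC / 100 * total = 51.257 / 100 * 65.22 = 33.43 Ah

33.43 Ah


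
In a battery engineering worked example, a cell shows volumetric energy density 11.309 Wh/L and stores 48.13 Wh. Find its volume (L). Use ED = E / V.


V = E / ED = 48.13 / 11.309 = 4.256 L

4.256 L


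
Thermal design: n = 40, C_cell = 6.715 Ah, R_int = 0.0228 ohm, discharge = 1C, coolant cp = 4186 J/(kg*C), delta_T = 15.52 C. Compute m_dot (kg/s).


Step 1: I = 1 * 6.715 = 6.715 A
Step 2: Q_cell = I^2 * R = 6.715^2 * 0.0228 = 1.0281 W
Step 3: Q_total = 40 * 1.0281 = 41.124 W
Step 4: m_dot = Q_total / (cp * dT) = 41.124 / (4186 * 15.52) = 6.330e-04 kg/s

6.330e-04 kg/s


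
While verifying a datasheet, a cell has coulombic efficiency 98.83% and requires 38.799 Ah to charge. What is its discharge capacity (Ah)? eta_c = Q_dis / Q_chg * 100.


Q_dis = eta/100 * Q_chg = 98.83/100 * 38.799 = 38.35 Ah

38.35 Ah


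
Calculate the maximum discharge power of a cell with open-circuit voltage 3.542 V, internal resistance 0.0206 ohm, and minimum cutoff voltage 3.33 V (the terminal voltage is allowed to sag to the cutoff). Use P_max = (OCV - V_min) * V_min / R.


P_max = (OCV - V_min) * V_min / R = (3.542 - 3.33) * 3.33 / 0.0206 = 0.212 * 3.33 / 0.0206 = 34.27 W

34.27 W


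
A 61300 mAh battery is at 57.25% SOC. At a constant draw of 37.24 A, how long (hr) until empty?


Convert: C_total = 61300 mAh = 61.3 Ah
Step 1: remaining = SOC/100 * C_total = 57.25/100 * 61.3 = 35.094 Ah
Step 2: t = remaining / I = 35.094 / 37.24 = 0.9424 hr

0.9424 hr


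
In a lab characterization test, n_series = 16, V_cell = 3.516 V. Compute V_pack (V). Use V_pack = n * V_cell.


With 16 cells in series at 3.516 V each, V_pack = 56.256 V

56.256 V


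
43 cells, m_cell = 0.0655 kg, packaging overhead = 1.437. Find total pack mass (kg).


m_pack = n * m_cell * overhead = 43 * 0.0655 * 1.437 = 4.047 kg

4.047 kg


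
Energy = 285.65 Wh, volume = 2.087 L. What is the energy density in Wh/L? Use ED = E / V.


ED = E / V = 285.65 / 2.087 = 136.9 Wh/L

136.9 Wh/L


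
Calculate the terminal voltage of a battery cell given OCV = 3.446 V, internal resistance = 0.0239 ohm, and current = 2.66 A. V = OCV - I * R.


V = OCV - I*R = 3.446 - 2.66 * 0.0239 = 3.382 V

3.382 V


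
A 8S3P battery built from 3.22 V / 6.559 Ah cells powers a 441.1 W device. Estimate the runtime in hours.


Step 1: E_pack = Ns * V_cell * Np * C_cell = 8 * 3.22 * 3 * 6.559 = 506.88 Wh
Step 2: t = E_pack / P = 506.88 / 441.1 = 1.149 hr

1.149 hr


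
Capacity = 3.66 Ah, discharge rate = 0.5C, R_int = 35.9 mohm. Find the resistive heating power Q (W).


Convert: R = 35.9 mohm = 0.0359 ohm
Step 1: I = C_rate * capacity = 0.5 * 3.66 = 1.83 A
Step 2: Q = I^2 * R = 1.83^2 * 0.0359 = 3.3489 * 0.0359 = 0.1202 W

0.1202 W


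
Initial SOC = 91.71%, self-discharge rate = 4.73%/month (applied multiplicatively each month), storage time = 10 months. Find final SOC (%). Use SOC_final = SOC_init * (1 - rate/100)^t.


decay = (1 - 4.73/100)^10 = 0.61597
SOC_final = 91.71 * 0.61597 = 56.49%

56.49%


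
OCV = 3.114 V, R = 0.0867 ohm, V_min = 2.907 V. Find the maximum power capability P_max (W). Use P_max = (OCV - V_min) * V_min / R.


dV = OCV - V_min = 0.207 V (so I_max = dV / R)
P_max = dV * V_min / R = 0.207 * 2.907 / 0.0867 = 6.941 W

6.941 W


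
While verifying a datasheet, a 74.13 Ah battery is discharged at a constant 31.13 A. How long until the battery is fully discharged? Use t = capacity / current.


Runtime = 74.13 Ah / 31.13 A = 2.381 hr

2.381 hr


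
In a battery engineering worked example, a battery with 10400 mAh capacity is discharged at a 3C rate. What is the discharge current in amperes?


Convert: capacity = 10400 mAh = 10.4 Ah
I = C_rate * capacity = 3 * 10.4 = 31.2 A

31.2 A


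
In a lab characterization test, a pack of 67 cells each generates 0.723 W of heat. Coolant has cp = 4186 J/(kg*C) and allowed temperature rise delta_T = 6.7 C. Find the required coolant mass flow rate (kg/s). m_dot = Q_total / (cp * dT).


Q_total = 67 * 0.723 = 48.441 W
m_dot = Q_total / (cp * dT) = 48.441 / (4186 * 6.7) = 0.001727 kg/s

0.001727 kg/s


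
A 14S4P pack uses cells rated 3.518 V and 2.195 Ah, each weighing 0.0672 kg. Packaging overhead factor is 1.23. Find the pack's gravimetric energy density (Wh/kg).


Step 1: V_pack = 14 * 3.518 = 49.252 V
Step 2: C_pack = 4 * 2.195 = 8.78 Ah
Step 3: E_pack = V_pack * C_pack = 49.252 * 8.78 = 432.43 Wh
Step 4: m_pack = 14 * 4 * 0.0672 * 1.23 = 4.6287 kg
Step 5: ED = E_pack / m_pack = 432.43 / 4.6287 = 93.42 Wh/kg

93.42 Wh/kg


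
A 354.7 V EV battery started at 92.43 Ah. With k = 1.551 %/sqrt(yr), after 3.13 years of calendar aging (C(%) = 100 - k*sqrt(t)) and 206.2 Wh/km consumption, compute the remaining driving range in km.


Step 1: capacity retention = 100 - 1.551 * sqrt(3.13) = 100 - 1.551 * 1.7692 = 97.256%
Step 2: C_now = 92.43 * 97.256/100 = 89.894 Ah
Step 3: E_pack = V * C_now = 354.7 * 89.894 = 31885 Wh
Step 4: range = E_pack / consumption = 31885 / 206.2 = 154.6 km

154.6 km


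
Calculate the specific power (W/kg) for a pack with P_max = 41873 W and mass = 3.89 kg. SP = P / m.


Specific power = 41873 W / 3.89 kg = 10760 W/kg

10760 W/kg


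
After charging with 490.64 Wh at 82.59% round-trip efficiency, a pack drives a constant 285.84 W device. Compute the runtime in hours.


Step 1: E_discharge = eta/100 * E_charge = 82.59/100 * 490.64 = 405.22 Wh
Step 2: t = E_discharge / P = 405.22 / 285.84 = 1.418 hr

1.418 hr


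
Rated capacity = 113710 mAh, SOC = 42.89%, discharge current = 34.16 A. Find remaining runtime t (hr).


Convert: C_total = 113710 mAh = 113.71 Ah
Step 1: remaining = SOC/100 * C_total = 42.89/100 * 113.71 = 48.77 Ah
Step 2: t = remaining / I = 48.77 / 34.16 = 1.428 hr

1.428 hr


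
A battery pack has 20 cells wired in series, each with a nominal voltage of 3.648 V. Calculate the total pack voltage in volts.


With 20 cells in series at 3.648 V each, V_pack = 72.96 V

72.96 V


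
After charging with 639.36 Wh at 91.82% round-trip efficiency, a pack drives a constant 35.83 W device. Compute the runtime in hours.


Step 1: E_discharge = eta/100 * E_charge = 91.82/100 * 639.36 = 587.06 Wh
Step 2: t = E_discharge / P = 587.06 / 35.83 = 16.38 hr

16.38 hr


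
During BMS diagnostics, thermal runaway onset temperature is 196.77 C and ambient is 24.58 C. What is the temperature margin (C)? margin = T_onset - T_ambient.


Safety margin = 196.77 C - 24.58 C = 172.19 C

172.19 C


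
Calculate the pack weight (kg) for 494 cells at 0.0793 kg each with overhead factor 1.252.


Cell mass sum = 494 * 0.0793 = 39.174 kg
With overhead 1.252: m_pack = 39.174 * 1.252 = 49.05 kg

49.05 kg


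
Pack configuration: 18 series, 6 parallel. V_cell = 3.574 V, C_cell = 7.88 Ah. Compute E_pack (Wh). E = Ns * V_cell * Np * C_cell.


V_pack = 18 * 3.574 = 64.332 V
C_pack = 6 * 7.88 = 47.28 Ah
E = V_pack * C_pack = 64.332 * 47.28 = 3042 Wh

3042 Wh


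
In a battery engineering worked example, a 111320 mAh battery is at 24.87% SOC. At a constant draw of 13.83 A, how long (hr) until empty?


Convert: C_total = 111320 mAh = 111.32 Ah
Step 1: remaining = SOC/100 * C_total = 24.87/100 * 111.32 = 27.685 Ah
Step 2: t = remaining / I = 27.685 / 13.83 = 2.002 hr

2.002 hr


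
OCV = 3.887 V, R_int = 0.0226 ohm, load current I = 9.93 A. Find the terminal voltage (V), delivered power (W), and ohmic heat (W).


Step 1: V_terminal = OCV - I*R = 3.887 - 9.93 * 0.0226 = 3.6626 V
Step 2: P_out = V_terminal * I = 3.6626 * 9.93 = 36.37 W
Step 3: Q = I^2 * R = 9.93^2 * 0.0226 = 2.228 W

V=3.6626 V, P=36.37 W, Q=2.228 W


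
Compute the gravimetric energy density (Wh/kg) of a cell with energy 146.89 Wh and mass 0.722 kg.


Specific energy = 146.89 Wh / 0.722 kg = 203.4 Wh/kg

203.4 Wh/kg


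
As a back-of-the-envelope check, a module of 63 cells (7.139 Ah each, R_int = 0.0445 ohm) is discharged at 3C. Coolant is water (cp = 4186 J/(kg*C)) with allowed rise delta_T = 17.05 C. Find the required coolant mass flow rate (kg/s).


Step 1: I = 3 * 7.139 = 21.417 A
Step 2: Q_cell = I^2 * R = 21.417^2 * 0.0445 = 20.412 W
Step 3: Q_total = 63 * 20.412 = 1286 W
Step 4: m_dot = Q_total / (cp * dT) = 1286 / (4186 * 17.05) = 0.01802 kg/s

0.01802 kg/s


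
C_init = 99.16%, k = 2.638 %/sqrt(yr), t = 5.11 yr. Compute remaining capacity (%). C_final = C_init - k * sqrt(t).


sqrt(t) = sqrt(5.11) = 2.2605
C_final = 99.16 - 2.638 * 2.2605 = 93.20%

93.20%


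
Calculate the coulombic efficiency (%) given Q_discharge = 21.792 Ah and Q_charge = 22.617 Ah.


eta_c = Q_dis / Q_chg * 100 = 21.792 / 22.617 * 100 = 96.35%

96.35%


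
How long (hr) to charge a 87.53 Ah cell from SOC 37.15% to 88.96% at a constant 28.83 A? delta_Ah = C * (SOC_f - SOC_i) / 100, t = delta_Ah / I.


Step 1: dSOC = 88.96% - 37.15% = 51.81%
Step 2: delta_Ah = 87.53 * 51.81 / 100 = 45.349 Ah
Step 3: t = 45.349 / 28.83 = 1.573 hr

1.573 hr
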